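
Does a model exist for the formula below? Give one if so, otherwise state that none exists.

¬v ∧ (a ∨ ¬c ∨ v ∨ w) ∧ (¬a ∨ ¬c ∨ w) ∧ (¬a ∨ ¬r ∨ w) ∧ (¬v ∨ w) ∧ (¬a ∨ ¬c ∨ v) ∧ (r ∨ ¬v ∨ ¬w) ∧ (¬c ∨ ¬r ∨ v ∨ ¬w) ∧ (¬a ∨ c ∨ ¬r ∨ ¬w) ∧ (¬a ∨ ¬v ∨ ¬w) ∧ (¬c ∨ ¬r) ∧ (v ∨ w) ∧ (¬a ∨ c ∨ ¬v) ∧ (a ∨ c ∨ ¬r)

v=F, w=T, r=F, c=F, a=T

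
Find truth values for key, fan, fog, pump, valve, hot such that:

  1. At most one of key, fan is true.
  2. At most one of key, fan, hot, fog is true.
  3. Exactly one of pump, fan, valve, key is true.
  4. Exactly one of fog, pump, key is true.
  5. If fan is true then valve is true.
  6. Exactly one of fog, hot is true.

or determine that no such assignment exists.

key = False, fan = False, fog = False, pump = True, valve = False, hot = True

  (1) {key, fan}: 0 true — at most one ✓
  (2) {key, fan, hot, fog}: 1 true — at most one ✓
  (3) {pump, fan, valve, key}: 1 true — exactly one ✓
  (4) {fog, pump, key}: 1 true — exactly one ✓
  (5) fan=F ⇒ valve: vacuous ✓
  (6) {fog, hot}: 1 true — exactly one ✓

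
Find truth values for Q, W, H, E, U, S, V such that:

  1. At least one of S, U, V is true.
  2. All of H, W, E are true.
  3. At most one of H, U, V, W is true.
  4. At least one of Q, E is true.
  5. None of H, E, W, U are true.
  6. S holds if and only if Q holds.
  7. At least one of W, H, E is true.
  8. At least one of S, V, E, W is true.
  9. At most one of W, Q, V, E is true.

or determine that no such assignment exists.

Case W = True:
  Constraint (5) is violated (W=T) — contradiction.
Case W = False:
  Constraint (2) is violated (W=F) — contradiction.
Both cases fail — unsatisfiable.

UNSATISFIABLE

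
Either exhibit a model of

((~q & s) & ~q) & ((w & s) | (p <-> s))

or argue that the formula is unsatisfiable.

s = True, w = True, p = False, q = False

  (~q & s) & ~q = True
    ~q & s = True
      ~q = True
    ~q = True
  (w & s) | (p <-> s) = True
    w & s = True
    p <-> s = False
Both conjuncts True, so the formula holds.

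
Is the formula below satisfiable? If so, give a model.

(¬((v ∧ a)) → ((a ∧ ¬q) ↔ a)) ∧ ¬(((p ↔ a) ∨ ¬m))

p = False; v = True; m = True; a = True; q = True

  ¬((v ∧ a)) → ((a ∧ ¬q) ↔ a) = True
    ¬((v ∧ a)) = False
      v ∧ a = True
    (a ∧ ¬q) ↔ a = False
      a ∧ ¬q = False
        ¬q = False
  ¬(((p ↔ a) ∨ ¬m)) = True
    (p ↔ a) ∨ ¬m = False
      p ↔ a = False
      ¬m = False
Both conjuncts True, so the formula holds.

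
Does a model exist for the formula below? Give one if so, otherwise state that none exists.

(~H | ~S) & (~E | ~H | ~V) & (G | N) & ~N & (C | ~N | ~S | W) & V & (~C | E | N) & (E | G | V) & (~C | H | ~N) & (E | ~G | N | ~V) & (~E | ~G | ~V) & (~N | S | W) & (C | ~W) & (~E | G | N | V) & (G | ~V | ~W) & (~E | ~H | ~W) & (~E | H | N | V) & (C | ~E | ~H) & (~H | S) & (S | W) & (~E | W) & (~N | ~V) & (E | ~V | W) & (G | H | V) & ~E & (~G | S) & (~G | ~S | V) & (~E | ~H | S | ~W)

No satisfying assignment exists.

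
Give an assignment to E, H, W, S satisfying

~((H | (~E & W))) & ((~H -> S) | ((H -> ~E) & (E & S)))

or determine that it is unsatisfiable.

E=T, H=F, W=F, S=T

  ~((H | (~E & W))) = True
    H | (~E & W) = False
      ~E & W = False
        ~E = False
  (~H -> S) | ((H -> ~E) & (E & S)) = True
    ~H -> S = True
      ~H = True
    (H -> ~E) & (E & S) = True
      H -> ~E = True
        ~E = False
      E & S = True
Both conjuncts True, so the formula holds.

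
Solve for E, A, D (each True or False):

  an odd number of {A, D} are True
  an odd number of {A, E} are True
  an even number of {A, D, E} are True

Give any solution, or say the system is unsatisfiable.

E = True, A = False, D = True

{A, D}: 1 true → odd ✓
{A, E}: 1 true → odd ✓
{A, D, E}: 2 true → even ✓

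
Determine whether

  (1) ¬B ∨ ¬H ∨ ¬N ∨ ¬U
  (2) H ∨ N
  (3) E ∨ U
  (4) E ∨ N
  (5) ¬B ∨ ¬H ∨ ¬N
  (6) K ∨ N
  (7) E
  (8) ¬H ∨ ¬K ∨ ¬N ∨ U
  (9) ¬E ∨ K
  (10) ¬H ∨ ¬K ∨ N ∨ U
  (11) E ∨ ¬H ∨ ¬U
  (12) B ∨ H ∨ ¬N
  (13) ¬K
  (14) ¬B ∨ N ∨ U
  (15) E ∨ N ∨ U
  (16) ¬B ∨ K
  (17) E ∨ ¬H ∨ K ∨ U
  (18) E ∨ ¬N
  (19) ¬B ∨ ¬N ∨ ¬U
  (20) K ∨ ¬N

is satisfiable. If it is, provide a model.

The formula is unsatisfiable.

Case K = True:
  Clause (¬K) is falsified — contradiction.
Case K = False:
  (K ∨ N) forces N = True.
  Clause (K ∨ ¬N) is falsified — contradiction.
Both cases fail, so the formula is unsatisfiable.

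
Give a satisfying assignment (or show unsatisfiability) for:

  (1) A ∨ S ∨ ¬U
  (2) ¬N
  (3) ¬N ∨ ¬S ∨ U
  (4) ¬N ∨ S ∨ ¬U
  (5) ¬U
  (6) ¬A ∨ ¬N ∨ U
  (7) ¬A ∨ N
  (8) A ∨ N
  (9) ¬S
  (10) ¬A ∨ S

Unsatisfiable

Case U = True:
  Clause (¬U) is falsified — contradiction.
Case U = False:
  (¬N) forces N = False.
  (¬A ∨ N) forces A = False.
  Clause (A ∨ N) is falsified — contradiction.
Both cases fail, so the formula is unsatisfiable.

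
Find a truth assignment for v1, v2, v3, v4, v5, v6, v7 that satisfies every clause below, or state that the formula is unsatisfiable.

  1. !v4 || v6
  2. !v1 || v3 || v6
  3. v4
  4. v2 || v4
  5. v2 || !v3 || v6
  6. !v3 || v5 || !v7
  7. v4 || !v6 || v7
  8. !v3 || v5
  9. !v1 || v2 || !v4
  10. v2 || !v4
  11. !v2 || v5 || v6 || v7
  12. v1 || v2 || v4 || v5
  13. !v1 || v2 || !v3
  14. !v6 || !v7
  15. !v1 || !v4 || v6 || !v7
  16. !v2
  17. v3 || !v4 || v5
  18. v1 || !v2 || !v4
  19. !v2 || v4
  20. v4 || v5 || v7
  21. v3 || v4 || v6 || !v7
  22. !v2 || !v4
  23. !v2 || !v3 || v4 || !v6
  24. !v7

The formula is unsatisfiable.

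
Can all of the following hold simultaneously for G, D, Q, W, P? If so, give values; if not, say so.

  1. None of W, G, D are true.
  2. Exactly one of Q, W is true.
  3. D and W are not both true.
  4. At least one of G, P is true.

G=F, D=F, Q=T, W=F, P=T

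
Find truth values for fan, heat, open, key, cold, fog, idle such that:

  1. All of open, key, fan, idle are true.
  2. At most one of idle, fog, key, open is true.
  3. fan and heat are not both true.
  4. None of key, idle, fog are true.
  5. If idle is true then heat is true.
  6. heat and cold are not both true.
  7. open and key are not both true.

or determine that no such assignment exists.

Case key = True:
  Constraint (4) is violated (key=T) — contradiction.
Case key = False:
  Constraint (1) is violated (key=F) — contradiction.
Both cases fail — unsatisfiable.

The formula is unsatisfiable.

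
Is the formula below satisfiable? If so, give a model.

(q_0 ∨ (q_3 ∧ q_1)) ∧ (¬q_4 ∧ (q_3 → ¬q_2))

q_0: True, q_1: True, q_2: False, q_3: True, q_4: False

  q_0 ∨ (q_3 ∧ q_1) = True
    q_3 ∧ q_1 = True
  ¬q_4 ∧ (q_3 → ¬q_2) = True
    ¬q_4 = True
    q_3 → ¬q_2 = True
      ¬q_2 = True
Both conjuncts True, so the formula holds.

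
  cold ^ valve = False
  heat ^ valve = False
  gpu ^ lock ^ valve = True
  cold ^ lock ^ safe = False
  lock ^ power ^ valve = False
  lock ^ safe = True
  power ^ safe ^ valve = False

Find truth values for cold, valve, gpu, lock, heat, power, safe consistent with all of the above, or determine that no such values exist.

The formula is unsatisfiable.

Adding constraints 5, 6, 7 mod 2: every variable appears an even number of times on the left, so the left side is 0.
But the right sides sum to 1 (mod 2). 0 ≠ 1 — the system is inconsistent.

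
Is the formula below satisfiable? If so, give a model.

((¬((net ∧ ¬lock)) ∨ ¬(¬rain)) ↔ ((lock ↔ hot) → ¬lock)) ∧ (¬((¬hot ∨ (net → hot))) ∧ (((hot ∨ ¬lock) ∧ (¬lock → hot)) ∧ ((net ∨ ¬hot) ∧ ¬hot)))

The conjunct ¬((¬hot ∨ (net → hot))) is unsatisfiable on its own:
  net=F, hot=F: evaluates to False.
  net=F, hot=T: evaluates to False.
  net=T, hot=F: evaluates to False.
  net=T, hot=T: evaluates to False.
So the whole conjunction is unsatisfiable.

No satisfying assignment exists.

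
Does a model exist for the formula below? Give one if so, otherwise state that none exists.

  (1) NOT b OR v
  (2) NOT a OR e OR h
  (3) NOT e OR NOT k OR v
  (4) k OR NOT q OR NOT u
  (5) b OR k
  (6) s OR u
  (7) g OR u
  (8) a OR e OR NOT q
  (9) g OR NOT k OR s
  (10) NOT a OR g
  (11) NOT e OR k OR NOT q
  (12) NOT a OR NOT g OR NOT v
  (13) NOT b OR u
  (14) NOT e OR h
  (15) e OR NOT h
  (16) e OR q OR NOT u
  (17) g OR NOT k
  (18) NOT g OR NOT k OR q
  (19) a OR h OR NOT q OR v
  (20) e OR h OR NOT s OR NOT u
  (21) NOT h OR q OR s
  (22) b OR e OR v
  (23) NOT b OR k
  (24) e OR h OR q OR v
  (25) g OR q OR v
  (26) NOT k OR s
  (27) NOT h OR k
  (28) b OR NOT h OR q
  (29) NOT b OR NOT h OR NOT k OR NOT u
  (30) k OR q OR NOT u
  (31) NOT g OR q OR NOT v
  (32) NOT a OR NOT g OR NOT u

q = True, g = True, e = True, v = True, k = True, a = False, b = False, u = True, h = True, s = True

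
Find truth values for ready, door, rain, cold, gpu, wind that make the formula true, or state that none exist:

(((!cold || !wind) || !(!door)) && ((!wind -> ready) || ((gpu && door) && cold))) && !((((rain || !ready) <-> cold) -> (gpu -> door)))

ready = True; door = False; rain = False; cold = False; gpu = True; wind = False

  ((!cold || !wind) || !(!door)) && ((!wind -> ready) || ((gpu && door) && cold)) = True
    (!cold || !wind) || !(!door) = True
      !cold || !wind = True
        !cold = True
        !wind = True
      !(!door) = False
        !door = True
    (!wind -> ready) || ((gpu && door) && cold) = True
      !wind -> ready = True
        !wind = True
      (gpu && door) && cold = False
        gpu && door = False
  !((((rain || !ready) <-> cold) -> (gpu -> door))) = True
    ((rain || !ready) <-> cold) -> (gpu -> door) = False
      (rain || !ready) <-> cold = True
        rain || !ready = False
          !ready = False
      gpu -> door = False
Both conjuncts True, so the formula holds.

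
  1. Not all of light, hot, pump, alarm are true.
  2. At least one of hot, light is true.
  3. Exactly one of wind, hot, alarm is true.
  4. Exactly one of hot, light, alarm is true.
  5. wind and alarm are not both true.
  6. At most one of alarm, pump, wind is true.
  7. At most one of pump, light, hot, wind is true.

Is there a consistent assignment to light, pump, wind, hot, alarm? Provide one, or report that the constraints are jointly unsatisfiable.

light = False; pump = False; wind = False; hot = True; alarm = False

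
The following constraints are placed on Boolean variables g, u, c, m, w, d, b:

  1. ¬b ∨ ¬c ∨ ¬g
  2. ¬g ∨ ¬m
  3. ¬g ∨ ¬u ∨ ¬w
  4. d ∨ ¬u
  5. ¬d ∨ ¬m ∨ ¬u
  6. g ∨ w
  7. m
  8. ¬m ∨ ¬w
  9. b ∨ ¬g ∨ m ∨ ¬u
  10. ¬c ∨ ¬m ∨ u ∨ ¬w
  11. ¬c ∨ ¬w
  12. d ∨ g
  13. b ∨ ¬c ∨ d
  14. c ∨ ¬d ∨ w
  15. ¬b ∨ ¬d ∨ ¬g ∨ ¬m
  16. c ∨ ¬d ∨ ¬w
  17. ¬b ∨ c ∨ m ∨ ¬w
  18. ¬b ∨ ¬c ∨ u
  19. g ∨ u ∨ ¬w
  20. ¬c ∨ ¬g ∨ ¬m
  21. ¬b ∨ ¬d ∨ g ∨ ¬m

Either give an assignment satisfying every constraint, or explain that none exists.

Unsatisfiable

Case m = True:
  (¬g ∨ ¬m) forces g = False.
  (g ∨ w) forces w = True.
  Clause (¬m ∨ ¬w) is falsified — contradiction.
Case m = False:
  Clause (m) is falsified — contradiction.
Both cases fail, so the formula is unsatisfiable.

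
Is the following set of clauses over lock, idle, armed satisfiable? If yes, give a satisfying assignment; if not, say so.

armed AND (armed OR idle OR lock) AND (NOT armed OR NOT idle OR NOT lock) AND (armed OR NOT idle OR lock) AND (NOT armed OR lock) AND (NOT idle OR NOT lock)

lock=T; idle=F; armed=T

Unit clause (armed) forces armed = True.
In (NOT armed OR lock) only lock is left, so lock = True.
In (NOT idle OR NOT lock) only NOT idle is left, so idle = False.
Check each clause:
  (armed): armed holds.
  (armed OR idle OR lock): armed holds.
  (NOT armed OR NOT idle OR NOT lock): NOT idle holds.
  (armed OR NOT idle OR lock): armed holds.
  (NOT armed OR lock): lock holds.
  (NOT idle OR NOT lock): NOT idle holds.
All clauses satisfied.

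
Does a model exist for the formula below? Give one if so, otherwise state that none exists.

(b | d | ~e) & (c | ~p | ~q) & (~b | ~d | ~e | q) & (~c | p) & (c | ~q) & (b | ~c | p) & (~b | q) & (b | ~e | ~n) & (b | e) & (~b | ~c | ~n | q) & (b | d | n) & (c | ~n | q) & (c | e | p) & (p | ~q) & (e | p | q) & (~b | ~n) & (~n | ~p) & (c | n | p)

Set n = False.
Set p = True.
Set d = True.
Set b = True.
  then (~b | q) forces q = True.
  then (c | ~p | ~q) forces c = True.
Set e = True.
All clauses satisfied.

n = False, p = True, d = True, b = True, c = True, e = True, q = True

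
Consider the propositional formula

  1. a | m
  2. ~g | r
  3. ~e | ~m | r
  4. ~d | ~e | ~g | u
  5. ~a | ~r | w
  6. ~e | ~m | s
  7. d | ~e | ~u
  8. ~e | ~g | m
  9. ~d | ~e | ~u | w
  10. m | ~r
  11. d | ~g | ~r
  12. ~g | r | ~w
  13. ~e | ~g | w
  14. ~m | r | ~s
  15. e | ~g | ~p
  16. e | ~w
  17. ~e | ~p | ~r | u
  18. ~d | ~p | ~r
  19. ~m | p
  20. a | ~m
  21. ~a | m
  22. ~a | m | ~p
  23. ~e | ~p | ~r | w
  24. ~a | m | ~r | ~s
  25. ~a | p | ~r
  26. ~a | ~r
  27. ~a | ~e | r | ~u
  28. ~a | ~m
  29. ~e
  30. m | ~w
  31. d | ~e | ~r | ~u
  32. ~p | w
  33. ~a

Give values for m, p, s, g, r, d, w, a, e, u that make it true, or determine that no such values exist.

The formula is unsatisfiable.

Case a = True:
  Clause (~a) is falsified — contradiction.
Case a = False:
  (a | m) forces m = True.
  Clause (a | ~m) is falsified — contradiction.
Both cases fail, so the formula is unsatisfiable.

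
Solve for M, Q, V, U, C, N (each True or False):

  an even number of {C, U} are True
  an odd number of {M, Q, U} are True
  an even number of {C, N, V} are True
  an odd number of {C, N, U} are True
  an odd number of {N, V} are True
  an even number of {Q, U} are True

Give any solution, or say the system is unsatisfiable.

M = True, Q = True, V = False, U = True, C = True, N = True

{C, U}: 2 true → even ✓
{M, Q, U}: 3 true → odd ✓
{C, N, V}: 2 true → even ✓
{C, N, U}: 3 true → odd ✓
{N, V}: 1 true → odd ✓
{Q, U}: 2 true → even ✓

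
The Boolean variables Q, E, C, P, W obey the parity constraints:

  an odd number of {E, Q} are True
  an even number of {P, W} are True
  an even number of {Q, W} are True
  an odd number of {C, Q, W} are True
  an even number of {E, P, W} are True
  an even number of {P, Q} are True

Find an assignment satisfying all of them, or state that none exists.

Q = True, E = False, C = True, P = True, W = True

{E, Q}: 1 true → odd ✓
{P, W}: 2 true → even ✓
{Q, W}: 2 true → even ✓
{C, Q, W}: 3 true → odd ✓
{E, P, W}: 2 true → even ✓
{P, Q}: 2 true → even ✓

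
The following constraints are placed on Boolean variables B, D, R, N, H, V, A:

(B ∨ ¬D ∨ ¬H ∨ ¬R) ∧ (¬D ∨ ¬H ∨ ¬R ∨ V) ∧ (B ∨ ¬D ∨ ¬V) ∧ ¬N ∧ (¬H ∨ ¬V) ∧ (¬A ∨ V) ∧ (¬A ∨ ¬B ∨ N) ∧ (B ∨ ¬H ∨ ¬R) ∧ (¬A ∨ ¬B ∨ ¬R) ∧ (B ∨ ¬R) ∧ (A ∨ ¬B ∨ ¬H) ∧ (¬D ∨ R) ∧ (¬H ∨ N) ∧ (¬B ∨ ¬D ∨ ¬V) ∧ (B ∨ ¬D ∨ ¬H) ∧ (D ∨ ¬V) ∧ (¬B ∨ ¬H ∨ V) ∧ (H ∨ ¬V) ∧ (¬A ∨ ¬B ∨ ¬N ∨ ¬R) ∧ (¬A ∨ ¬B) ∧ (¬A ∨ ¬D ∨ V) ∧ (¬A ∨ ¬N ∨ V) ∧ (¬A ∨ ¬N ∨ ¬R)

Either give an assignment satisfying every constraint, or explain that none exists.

Unit clause (¬N) forces N = False.
In (¬H ∨ N) only ¬H is left, so H = False.
In (H ∨ ¬V) only ¬V is left, so V = False.
In (¬A ∨ V) only ¬A is left, so A = False.
Set B = True.
Set D = False.
Set R = True.
All clauses satisfied.

B=T, D=F, R=T, N=F, H=F, V=F, A=F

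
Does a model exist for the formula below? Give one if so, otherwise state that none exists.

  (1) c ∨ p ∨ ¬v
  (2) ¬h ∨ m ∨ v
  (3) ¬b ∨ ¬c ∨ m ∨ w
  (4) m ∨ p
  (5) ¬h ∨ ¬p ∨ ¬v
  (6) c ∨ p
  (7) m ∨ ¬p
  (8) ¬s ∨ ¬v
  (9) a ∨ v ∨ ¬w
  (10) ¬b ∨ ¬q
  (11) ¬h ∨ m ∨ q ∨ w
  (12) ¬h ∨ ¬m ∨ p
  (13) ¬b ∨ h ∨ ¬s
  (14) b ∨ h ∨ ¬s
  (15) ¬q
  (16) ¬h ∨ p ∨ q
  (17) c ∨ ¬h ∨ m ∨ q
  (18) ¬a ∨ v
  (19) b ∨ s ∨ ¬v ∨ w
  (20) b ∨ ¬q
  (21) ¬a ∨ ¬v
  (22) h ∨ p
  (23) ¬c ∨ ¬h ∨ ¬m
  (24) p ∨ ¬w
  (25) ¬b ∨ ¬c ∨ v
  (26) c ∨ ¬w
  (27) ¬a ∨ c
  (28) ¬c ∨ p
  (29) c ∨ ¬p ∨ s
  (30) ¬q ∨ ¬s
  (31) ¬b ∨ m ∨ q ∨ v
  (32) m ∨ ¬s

b = False, h = False, s = False, w = False, p = True, q = False, m = True, v = False, c = True, a = False

Unit clause (¬q) forces q = False.
Set b = False.
Set h = False.
  then (b ∨ h ∨ ¬s) forces s = False.
  then (h ∨ p) forces p = True.
  then (c ∨ ¬p ∨ s) forces c = True.
  then (m ∨ ¬p) forces m = True.
Set w = False.
  then (b ∨ s ∨ ¬v ∨ w) forces v = False.
  then (¬a ∨ v) forces a = False.
All clauses satisfied.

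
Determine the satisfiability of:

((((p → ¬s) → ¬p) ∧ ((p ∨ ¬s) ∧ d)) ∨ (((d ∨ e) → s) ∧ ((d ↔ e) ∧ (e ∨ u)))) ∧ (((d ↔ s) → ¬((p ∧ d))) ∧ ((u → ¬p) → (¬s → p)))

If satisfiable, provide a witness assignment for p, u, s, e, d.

p = True, u = True, s = True, e = False, d = False

  (((p → ¬s) → ¬p) ∧ ((p ∨ ¬s) ∧ d)) ∨ (((d ∨ e) → s) ∧ ((d ↔ e) ∧ (e ∨ u))) = True
    ((p → ¬s) → ¬p) ∧ ((p ∨ ¬s) ∧ d) = False
      (p → ¬s) → ¬p = True
        p → ¬s = False
          ¬s = False
        ¬p = False
      (p ∨ ¬s) ∧ d = False
        p ∨ ¬s = True
          ¬s = False
    ((d ∨ e) → s) ∧ ((d ↔ e) ∧ (e ∨ u)) = True
      (d ∨ e) → s = True
        d ∨ e = False
      (d ↔ e) ∧ (e ∨ u) = True
        d ↔ e = True
        e ∨ u = True
  ((d ↔ s) → ¬((p ∧ d))) ∧ ((u → ¬p) → (¬s → p)) = True
    (d ↔ s) → ¬((p ∧ d)) = True
      d ↔ s = False
      ¬((p ∧ d)) = True
        p ∧ d = False
    (u → ¬p) → (¬s → p) = True
      u → ¬p = False
        ¬p = False
      ¬s → p = True
        ¬s = False
Both conjuncts True, so the formula holds.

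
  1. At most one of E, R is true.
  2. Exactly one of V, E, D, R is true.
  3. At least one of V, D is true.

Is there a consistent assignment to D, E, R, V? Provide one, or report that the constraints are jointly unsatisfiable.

D = False, E = False, R = False, V = True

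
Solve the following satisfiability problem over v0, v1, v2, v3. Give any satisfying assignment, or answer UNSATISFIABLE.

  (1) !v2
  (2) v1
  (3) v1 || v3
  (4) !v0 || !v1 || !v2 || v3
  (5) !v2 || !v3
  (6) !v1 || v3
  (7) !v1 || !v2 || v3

Unit clause (!v2) forces v2 = False.
Unit clause (v1) forces v1 = True.
In (!v1 || v3) only v3 is left, so v3 = True.
Set v0 = False.
Check each clause:
  (!v2): !v2 holds.
  (v1): v1 holds.
  (v1 || v3): v1 holds.
  (!v0 || !v1 || !v2 || v3): !v0 holds.
  (!v2 || !v3): !v2 holds.
  (!v1 || v3): v3 holds.
  (!v1 || !v2 || v3): !v2 holds.
All clauses satisfied.

v0 = False; v1 = True; v2 = False; v3 = True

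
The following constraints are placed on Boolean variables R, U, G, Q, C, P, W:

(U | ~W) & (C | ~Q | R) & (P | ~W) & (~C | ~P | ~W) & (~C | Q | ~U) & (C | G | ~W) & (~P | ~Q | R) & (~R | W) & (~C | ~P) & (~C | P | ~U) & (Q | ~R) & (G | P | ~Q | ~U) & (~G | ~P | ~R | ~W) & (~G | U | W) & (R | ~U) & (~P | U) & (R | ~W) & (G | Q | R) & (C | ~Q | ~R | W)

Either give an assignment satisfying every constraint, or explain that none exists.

R: False; U: False; G: False; Q: True; C: True; P: False; W: False

Set R = False.
  then (R | ~U) forces U = False.
  then (~P | U) forces P = False.
  then (R | ~W) forces W = False.
  then (~G | U | W) forces G = False.
  then (G | Q | R) forces Q = True.
  then (C | ~Q | R) forces C = True.
All clauses satisfied.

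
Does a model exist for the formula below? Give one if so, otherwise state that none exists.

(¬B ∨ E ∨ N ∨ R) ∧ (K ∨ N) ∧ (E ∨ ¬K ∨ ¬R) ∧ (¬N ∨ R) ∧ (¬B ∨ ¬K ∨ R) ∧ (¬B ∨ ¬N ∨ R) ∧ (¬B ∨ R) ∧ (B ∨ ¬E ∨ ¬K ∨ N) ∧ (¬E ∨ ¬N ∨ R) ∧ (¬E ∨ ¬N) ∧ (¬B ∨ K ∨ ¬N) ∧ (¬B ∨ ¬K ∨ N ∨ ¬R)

R=F; N=F; E=F; K=T; B=F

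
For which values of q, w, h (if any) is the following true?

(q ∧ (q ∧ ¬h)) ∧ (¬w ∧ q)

q = True, w = False, h = False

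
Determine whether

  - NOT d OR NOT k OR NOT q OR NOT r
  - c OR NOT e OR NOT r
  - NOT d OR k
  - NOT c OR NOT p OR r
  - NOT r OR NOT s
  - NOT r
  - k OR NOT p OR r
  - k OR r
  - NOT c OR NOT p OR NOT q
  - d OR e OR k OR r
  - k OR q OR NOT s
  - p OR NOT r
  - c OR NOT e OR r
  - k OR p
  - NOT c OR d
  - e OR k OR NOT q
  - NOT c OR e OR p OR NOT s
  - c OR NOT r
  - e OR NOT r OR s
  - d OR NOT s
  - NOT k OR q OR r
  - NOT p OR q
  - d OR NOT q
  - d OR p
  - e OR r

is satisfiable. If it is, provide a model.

e: True, s: True, k: True, p: False, d: True, r: False, c: True, q: True

Unit clause (NOT r) forces r = False.
In (k OR r) only k is left, so k = True.
In (NOT k OR q OR r) only q is left, so q = True.
In (d OR NOT q) only d is left, so d = True.
In (e OR r) only e is left, so e = True.
In (c OR NOT e OR r) only c is left, so c = True.
In (NOT c OR NOT p OR r) only NOT p is left, so p = False.
Set s = True.
All clauses satisfied.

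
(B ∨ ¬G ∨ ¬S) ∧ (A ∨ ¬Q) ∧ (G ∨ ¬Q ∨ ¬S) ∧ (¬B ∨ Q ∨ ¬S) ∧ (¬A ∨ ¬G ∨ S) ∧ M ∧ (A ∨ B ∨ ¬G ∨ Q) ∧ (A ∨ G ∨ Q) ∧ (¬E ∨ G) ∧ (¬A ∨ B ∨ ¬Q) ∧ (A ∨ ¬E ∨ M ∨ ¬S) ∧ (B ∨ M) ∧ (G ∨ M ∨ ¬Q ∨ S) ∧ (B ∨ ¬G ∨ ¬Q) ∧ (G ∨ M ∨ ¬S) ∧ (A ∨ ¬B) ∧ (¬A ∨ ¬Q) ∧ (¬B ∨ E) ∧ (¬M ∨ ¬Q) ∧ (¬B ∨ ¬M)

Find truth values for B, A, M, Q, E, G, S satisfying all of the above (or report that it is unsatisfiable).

B: False, A: True, M: True, Q: False, E: False, G: False, S: True

Unit clause (M) forces M = True.
In (¬M ∨ ¬Q) only ¬Q is left, so Q = False.
In (¬B ∨ ¬M) only ¬B is left, so B = False.
Try A = False:
  (A ∨ B ∨ ¬G ∨ Q) forces G = False.
  clause (A ∨ G ∨ Q) is falsified — backtrack.
So A = True.
Set E = False.
Set G = False.
Set S = True.
All clauses satisfied.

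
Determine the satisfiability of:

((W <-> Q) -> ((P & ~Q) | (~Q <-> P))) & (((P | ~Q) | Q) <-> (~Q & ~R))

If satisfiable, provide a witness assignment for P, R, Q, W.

P=F; R=F; Q=F; W=T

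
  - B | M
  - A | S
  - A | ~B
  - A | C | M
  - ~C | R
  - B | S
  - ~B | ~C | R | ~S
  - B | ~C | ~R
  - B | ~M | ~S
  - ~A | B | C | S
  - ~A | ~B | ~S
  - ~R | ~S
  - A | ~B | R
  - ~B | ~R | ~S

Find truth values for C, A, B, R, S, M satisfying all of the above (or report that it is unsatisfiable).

C = False, A = True, B = True, R = False, S = False, M = True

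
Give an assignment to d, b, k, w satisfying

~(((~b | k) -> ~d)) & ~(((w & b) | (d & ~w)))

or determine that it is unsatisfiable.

d = True, b = False, k = True, w = True

  ~(((~b | k) -> ~d)) = True
    (~b | k) -> ~d = False
      ~b | k = True
        ~b = True
      ~d = False
  ~(((w & b) | (d & ~w))) = True
    (w & b) | (d & ~w) = False
      w & b = False
      d & ~w = False
        ~w = False
Both conjuncts True, so the formula holds.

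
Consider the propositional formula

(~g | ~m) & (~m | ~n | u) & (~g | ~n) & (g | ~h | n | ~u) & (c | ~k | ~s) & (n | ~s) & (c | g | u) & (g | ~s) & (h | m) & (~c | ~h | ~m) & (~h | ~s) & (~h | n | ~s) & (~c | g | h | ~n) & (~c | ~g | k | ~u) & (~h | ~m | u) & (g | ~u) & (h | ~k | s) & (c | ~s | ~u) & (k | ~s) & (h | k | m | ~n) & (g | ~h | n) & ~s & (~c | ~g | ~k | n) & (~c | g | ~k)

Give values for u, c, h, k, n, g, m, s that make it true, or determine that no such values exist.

Unit clause (~s) forces s = False.
Set u = True.
  then (g | ~u) forces g = True.
  then (~g | ~m) forces m = False.
  then (~g | ~n) forces n = False.
  then (h | m) forces h = True.
Try c = True:
  (~c | ~g | k | ~u) forces k = True.
  clause (~c | ~g | ~k | n) is falsified — backtrack.
So c = False.
Set k = True.
All clauses satisfied.

u=T, c=F, h=T, k=T, n=F, g=T, m=F, s=F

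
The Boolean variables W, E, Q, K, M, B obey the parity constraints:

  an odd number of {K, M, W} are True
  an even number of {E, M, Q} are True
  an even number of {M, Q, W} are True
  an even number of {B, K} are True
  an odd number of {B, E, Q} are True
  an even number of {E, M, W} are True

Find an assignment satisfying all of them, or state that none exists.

W = False; E = False; Q = False; K = True; M = False; B = True

{K, M, W}: 1 true → odd ✓
{E, M, Q}: 0 true → even ✓
{M, Q, W}: 0 true → even ✓
{B, K}: 2 true → even ✓
{B, E, Q}: 1 true → odd ✓
{E, M, W}: 0 true → even ✓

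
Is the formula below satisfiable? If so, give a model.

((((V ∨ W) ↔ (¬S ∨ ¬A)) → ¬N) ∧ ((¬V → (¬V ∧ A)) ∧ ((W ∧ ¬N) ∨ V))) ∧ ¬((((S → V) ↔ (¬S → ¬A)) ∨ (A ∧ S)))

N=F; W=F; V=T; S=F; A=T

  (((V ∨ W) ↔ (¬S ∨ ¬A)) → ¬N) ∧ ((¬V → (¬V ∧ A)) ∧ ((W ∧ ¬N) ∨ V)) = True
    ((V ∨ W) ↔ (¬S ∨ ¬A)) → ¬N = True
      (V ∨ W) ↔ (¬S ∨ ¬A) = True
        V ∨ W = True
        ¬S ∨ ¬A = True
          ¬S = True
          ¬A = False
      ¬N = True
    (¬V → (¬V ∧ A)) ∧ ((W ∧ ¬N) ∨ V) = True
      ¬V → (¬V ∧ A) = True
        ¬V = False
        ¬V ∧ A = False
          ¬V = False
      (W ∧ ¬N) ∨ V = True
        W ∧ ¬N = False
          ¬N = True
  ¬((((S → V) ↔ (¬S → ¬A)) ∨ (A ∧ S))) = True
    ((S → V) ↔ (¬S → ¬A)) ∨ (A ∧ S) = False
      (S → V) ↔ (¬S → ¬A) = False
        S → V = True
        ¬S → ¬A = False
          ¬S = True
          ¬A = False
      A ∧ S = False
Both conjuncts True, so the formula holds.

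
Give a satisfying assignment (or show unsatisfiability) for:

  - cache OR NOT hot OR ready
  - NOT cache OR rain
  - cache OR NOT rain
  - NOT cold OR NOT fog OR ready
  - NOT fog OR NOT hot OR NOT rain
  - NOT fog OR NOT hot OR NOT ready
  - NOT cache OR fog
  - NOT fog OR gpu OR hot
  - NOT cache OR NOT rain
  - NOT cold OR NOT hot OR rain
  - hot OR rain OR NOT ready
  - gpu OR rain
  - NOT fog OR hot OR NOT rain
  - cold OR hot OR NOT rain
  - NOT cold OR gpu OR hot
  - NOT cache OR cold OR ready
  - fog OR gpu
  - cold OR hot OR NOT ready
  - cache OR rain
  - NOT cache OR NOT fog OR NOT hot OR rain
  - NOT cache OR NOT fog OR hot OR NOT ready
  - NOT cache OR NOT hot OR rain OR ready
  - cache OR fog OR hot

UNSATISFIABLE

Case rain = True:
  (cache OR NOT rain) forces cache = True.
  Clause (NOT cache OR NOT rain) is falsified — contradiction.
Case rain = False:
  (NOT cache OR rain) forces cache = False.
  Clause (cache OR rain) is falsified — contradiction.
Both cases fail, so the formula is unsatisfiable.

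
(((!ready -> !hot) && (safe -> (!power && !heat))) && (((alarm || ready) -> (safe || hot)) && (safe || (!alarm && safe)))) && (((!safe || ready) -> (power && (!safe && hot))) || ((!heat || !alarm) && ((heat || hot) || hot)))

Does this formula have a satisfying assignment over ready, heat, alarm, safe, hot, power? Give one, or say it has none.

ready=F, heat=F, alarm=F, safe=T, hot=F, power=F

  ((!ready -> !hot) && (safe -> (!power && !heat))) && (((alarm || ready) -> (safe || hot)) && (safe || (!alarm && safe))) = True
    (!ready -> !hot) && (safe -> (!power && !heat)) = True
      !ready -> !hot = True
        !ready = True
        !hot = True
      safe -> (!power && !heat) = True
        !power && !heat = True
          !power = True
          !heat = True
    ((alarm || ready) -> (safe || hot)) && (safe || (!alarm && safe)) = True
      (alarm || ready) -> (safe || hot) = True
        alarm || ready = False
        safe || hot = True
      safe || (!alarm && safe) = True
        !alarm && safe = True
          !alarm = True
  ((!safe || ready) -> (power && (!safe && hot))) || ((!heat || !alarm) && ((heat || hot) || hot)) = True
    (!safe || ready) -> (power && (!safe && hot)) = True
      !safe || ready = False
        !safe = False
      power && (!safe && hot) = False
        !safe && hot = False
          !safe = False
    (!heat || !alarm) && ((heat || hot) || hot) = False
      !heat || !alarm = True
        !heat = True
        !alarm = True
      (heat || hot) || hot = False
        heat || hot = False
Both conjuncts True, so the formula holds.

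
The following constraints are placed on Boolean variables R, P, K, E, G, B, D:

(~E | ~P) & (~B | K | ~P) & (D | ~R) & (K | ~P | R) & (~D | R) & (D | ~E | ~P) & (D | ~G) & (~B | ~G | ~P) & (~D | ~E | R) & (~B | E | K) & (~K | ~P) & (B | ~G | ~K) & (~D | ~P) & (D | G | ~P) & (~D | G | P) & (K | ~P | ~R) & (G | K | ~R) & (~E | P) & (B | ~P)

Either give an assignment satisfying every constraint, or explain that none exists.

R=T, P=F, K=F, E=F, G=T, B=F, D=T

Set R = True.
  then (D | ~R) forces D = True.
  then (~D | ~P) forces P = False.
  then (~D | G | P) forces G = True.
  then (~E | P) forces E = False.
Set K = False.
  then (~B | E | K) forces B = False.
All clauses satisfied.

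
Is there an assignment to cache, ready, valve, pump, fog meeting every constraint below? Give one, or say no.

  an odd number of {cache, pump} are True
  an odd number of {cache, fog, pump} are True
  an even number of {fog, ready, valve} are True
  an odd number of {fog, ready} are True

cache=F, ready=T, valve=T, pump=T, fog=F

{cache, pump}: 1 true → odd ✓
{cache, fog, pump}: 1 true → odd ✓
{fog, ready, valve}: 2 true → even ✓
{fog, ready}: 1 true → odd ✓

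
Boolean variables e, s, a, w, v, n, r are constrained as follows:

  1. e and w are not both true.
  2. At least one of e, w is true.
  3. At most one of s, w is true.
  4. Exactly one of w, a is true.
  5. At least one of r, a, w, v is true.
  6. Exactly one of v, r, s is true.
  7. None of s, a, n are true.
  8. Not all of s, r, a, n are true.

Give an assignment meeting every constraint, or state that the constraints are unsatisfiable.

e=F; s=F; a=F; w=T; v=T; n=F; r=F

  (1) e=F, w=T — not both ✓
  (2) {e, w}: 1 true — at least one ✓
  (3) {s, w}: 1 true — at most one ✓
  (4) {w, a}: 1 true — exactly one ✓
  (5) {r, a, w, v}: 2 true — at least one ✓
  (6) {v, r, s}: 1 true — exactly one ✓
  (7) {s, a, n}: 0 true — none ✓
  (8) {s, r, a, n}: 0/4 true — not all ✓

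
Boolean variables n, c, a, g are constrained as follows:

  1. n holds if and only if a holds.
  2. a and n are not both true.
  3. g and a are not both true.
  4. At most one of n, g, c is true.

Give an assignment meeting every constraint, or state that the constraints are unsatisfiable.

n=F, c=F, a=F, g=T

  (1) n=F, a=F — same ✓
  (2) a=F, n=F — not both ✓
  (3) g=T, a=F — not both ✓
  (4) {n, g, c}: 1 true — at most one ✓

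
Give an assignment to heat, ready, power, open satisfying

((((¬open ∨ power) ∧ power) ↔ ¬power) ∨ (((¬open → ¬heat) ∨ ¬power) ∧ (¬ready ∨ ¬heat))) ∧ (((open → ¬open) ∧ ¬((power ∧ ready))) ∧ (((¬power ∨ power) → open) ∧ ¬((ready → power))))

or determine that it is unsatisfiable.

Case power = True: the conjunct ¬((ready → power)) becomes ¬((ready → True)) = False.
Case power = False: the formula simplifies to (¬ready ∨ ¬heat) ∧ ((open → ¬open) ∧ (open ∧ ¬(¬ready))).
  open = True: the conjunct open → ¬open becomes True → ¬True = False.
  open = False: the conjunct open is False.
Both cases fail — unsatisfiable.

The formula is unsatisfiable.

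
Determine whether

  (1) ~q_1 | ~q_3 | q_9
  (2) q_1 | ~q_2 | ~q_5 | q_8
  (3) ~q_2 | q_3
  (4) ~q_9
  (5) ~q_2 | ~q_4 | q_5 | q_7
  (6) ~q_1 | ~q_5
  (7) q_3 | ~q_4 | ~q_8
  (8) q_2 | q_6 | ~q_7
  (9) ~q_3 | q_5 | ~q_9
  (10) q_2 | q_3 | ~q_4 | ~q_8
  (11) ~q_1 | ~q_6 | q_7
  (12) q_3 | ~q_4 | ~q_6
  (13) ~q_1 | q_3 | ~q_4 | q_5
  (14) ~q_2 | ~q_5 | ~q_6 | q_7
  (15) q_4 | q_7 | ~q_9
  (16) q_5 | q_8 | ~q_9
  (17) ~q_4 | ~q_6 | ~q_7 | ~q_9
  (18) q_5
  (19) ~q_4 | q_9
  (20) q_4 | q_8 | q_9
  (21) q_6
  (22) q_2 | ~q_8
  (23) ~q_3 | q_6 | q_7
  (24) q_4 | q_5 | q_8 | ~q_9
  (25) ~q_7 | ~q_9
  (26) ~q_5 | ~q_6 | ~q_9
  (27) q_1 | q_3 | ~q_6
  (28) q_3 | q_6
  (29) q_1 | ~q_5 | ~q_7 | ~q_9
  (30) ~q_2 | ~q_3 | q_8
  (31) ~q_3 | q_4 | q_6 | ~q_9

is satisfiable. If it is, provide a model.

q_1=F, q_2=T, q_3=T, q_4=F, q_5=T, q_6=T, q_7=T, q_8=T, q_9=F

Unit clause (~q_9) forces q_9 = False.
Unit clause (q_5) forces q_5 = True.
In (~q_4 | q_9) only ~q_4 is left, so q_4 = False.
In (q_4 | q_8 | q_9) only q_8 is left, so q_8 = True.
Unit clause (q_6) forces q_6 = True.
In (q_2 | ~q_8) only q_2 is left, so q_2 = True.
In (~q_2 | q_3) only q_3 is left, so q_3 = True.
In (~q_1 | ~q_5) only ~q_1 is left, so q_1 = False.
In (~q_2 | ~q_5 | ~q_6 | q_7) only q_7 is left, so q_7 = True.
All clauses satisfied.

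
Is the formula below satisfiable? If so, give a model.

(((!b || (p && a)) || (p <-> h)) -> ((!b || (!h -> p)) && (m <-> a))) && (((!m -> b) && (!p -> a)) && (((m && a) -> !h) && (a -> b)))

h: True, m: False, b: True, a: True, p: False

  ((!b || (p && a)) || (p <-> h)) -> ((!b || (!h -> p)) && (m <-> a)) = True
    (!b || (p && a)) || (p <-> h) = False
      !b || (p && a) = False
        !b = False
        p && a = False
      p <-> h = False
    (!b || (!h -> p)) && (m <-> a) = False
      !b || (!h -> p) = True
        !b = False
        !h -> p = True
          !h = False
      m <-> a = False
  ((!m -> b) && (!p -> a)) && (((m && a) -> !h) && (a -> b)) = True
    (!m -> b) && (!p -> a) = True
      !m -> b = True
        !m = True
      !p -> a = True
        !p = True
    ((m && a) -> !h) && (a -> b) = True
      (m && a) -> !h = True
        m && a = False
        !h = False
      a -> b = True
Both conjuncts True, so the formula holds.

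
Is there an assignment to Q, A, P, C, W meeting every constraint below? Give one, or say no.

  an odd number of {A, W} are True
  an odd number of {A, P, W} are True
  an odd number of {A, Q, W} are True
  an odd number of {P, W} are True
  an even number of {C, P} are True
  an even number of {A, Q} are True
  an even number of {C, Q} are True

Q = False, A = False, P = False, C = False, W = True

{A, W}: 1 true → odd ✓
{A, P, W}: 1 true → odd ✓
{A, Q, W}: 1 true → odd ✓
{P, W}: 1 true → odd ✓
{C, P}: 0 true → even ✓
{A, Q}: 0 true → even ✓
{C, Q}: 0 true → even ✓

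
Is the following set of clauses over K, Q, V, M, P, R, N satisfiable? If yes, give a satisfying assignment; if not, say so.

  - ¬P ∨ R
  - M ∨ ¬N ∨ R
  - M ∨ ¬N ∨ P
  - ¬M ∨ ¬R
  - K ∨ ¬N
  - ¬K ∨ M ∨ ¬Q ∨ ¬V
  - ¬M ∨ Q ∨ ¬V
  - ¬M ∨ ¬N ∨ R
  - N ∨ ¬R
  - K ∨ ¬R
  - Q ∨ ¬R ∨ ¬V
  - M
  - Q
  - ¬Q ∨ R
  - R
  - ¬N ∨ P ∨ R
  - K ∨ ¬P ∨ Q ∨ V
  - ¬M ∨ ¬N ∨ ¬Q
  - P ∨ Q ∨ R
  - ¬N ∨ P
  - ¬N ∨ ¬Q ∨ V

The formula is unsatisfiable.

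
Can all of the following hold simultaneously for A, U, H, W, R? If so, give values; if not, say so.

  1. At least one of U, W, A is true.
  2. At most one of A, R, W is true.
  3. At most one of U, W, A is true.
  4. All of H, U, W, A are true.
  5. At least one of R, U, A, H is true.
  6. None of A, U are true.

Case A = True:
  Constraint (6) is violated (A=T) — contradiction.
Case A = False:
  Constraint (4) is violated (A=F) — contradiction.
Both cases fail — unsatisfiable.

UNSATISFIABLE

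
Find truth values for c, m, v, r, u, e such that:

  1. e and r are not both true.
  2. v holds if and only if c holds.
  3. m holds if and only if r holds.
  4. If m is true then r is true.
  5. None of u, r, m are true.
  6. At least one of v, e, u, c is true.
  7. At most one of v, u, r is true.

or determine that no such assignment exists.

c=T, m=F, v=T, r=F, u=F, e=T

  (1) e=T, r=F — not both ✓
  (2) v=T, c=T — same ✓
  (3) m=F, r=F — same ✓
  (4) m=F ⇒ r: vacuous ✓
  (5) {u, r, m}: 0 true — none ✓
  (6) {v, e, u, c}: 3 true — at least one ✓
  (7) {v, u, r}: 1 true — at most one ✓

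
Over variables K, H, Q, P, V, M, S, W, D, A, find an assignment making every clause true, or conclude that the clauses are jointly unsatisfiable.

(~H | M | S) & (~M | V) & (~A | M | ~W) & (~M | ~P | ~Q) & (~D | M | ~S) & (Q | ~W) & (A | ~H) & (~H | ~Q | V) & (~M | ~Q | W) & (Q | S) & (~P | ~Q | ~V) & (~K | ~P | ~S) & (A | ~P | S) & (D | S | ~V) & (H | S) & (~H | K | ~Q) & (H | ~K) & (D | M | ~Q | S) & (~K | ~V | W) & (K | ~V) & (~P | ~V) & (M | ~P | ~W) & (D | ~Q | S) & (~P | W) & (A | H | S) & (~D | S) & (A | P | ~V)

Set K = False.
  then (K | ~V) forces V = False.
  then (~M | V) forces M = False.
Set H = False.
  then (H | S) forces S = True.
  then (~D | M | ~S) forces D = False.
Set Q = True.
Try P = True:
  (M | ~P | ~W) forces W = False.
  clause (~P | W) is falsified — backtrack.
So P = False.
Set W = False.
Set A = False.
All clauses satisfied.

K = False; H = False; Q = True; P = False; V = False; M = False; S = True; W = False; D = False; A = False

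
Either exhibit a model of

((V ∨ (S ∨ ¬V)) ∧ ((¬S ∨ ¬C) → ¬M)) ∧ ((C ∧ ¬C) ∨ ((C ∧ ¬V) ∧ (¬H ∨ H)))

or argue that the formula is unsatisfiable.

C = True, V = False, S = True, M = False, H = True

  (V ∨ (S ∨ ¬V)) ∧ ((¬S ∨ ¬C) → ¬M) = True
    V ∨ (S ∨ ¬V) = True
      S ∨ ¬V = True
        ¬V = True
    (¬S ∨ ¬C) → ¬M = True
      ¬S ∨ ¬C = False
        ¬S = False
        ¬C = False
      ¬M = True
  (C ∧ ¬C) ∨ ((C ∧ ¬V) ∧ (¬H ∨ H)) = True
    C ∧ ¬C = False
      ¬C = False
    (C ∧ ¬V) ∧ (¬H ∨ H) = True
      C ∧ ¬V = True
        ¬V = True
      ¬H ∨ H = True
        ¬H = False
Both conjuncts True, so the formula holds.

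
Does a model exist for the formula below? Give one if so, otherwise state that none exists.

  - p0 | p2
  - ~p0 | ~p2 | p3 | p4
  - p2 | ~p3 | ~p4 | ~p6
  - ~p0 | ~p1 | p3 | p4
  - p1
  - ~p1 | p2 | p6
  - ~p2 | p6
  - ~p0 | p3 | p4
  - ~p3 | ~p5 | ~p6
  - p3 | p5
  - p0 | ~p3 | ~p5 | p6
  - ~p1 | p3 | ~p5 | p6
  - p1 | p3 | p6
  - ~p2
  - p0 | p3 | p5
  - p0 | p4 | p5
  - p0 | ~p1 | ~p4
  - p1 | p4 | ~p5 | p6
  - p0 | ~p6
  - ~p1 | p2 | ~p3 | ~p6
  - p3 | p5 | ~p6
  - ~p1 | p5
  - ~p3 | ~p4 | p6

p0=T; p1=T; p2=F; p3=F; p4=T; p5=T; p6=T

Unit clause (p1) forces p1 = True.
Unit clause (~p2) forces p2 = False.
In (~p1 | p5) only p5 is left, so p5 = True.
In (p0 | p2) only p0 is left, so p0 = True.
In (~p1 | p2 | p6) only p6 is left, so p6 = True.
In (~p3 | ~p5 | ~p6) only ~p3 is left, so p3 = False.
In (~p0 | ~p1 | p3 | p4) only p4 is left, so p4 = True.
All clauses satisfied.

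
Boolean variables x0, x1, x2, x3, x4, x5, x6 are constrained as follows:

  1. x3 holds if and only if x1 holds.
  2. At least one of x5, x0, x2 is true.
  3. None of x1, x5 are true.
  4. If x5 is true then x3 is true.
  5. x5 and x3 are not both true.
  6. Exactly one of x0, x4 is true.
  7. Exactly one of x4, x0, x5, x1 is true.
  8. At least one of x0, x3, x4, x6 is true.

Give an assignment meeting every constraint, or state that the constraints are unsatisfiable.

x0=T; x1=F; x2=T; x3=F; x4=F; x5=F; x6=T

  (1) x3=F, x1=F — same ✓
  (2) {x5, x0, x2}: 2 true — at least one ✓
  (3) {x1, x5}: 0 true — none ✓
  (4) x5=F ⇒ x3: vacuous ✓
  (5) x5=F, x3=F — not both ✓
  (6) {x0, x4}: 1 true — exactly one ✓
  (7) {x4, x0, x5, x1}: 1 true — exactly one ✓
  (8) {x0, x3, x4, x6}: 2 true — at least one ✓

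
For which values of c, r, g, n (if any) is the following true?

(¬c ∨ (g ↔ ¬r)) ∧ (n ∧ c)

c = True, r = True, g = False, n = True

  ¬c ∨ (g ↔ ¬r) = True
    ¬c = False
    g ↔ ¬r = True
      ¬r = False
  n ∧ c = True
Both conjuncts True, so the formula holds.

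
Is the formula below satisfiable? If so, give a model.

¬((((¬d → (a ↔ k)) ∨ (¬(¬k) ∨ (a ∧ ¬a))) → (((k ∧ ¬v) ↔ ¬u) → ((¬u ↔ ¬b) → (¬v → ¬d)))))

k = False; v = False; a = True; b = True; u = True; d = True

  ¬((((¬d → (a ↔ k)) ∨ (¬(¬k) ∨ (a ∧ ¬a))) → (((k ∧ ¬v) ↔ ¬u) → ((¬u ↔ ¬b) → (¬v → ¬d))))) = True
    ((¬d → (a ↔ k)) ∨ (¬(¬k) ∨ (a ∧ ¬a))) → (((k ∧ ¬v) ↔ ¬u) → ((¬u ↔ ¬b) → (¬v → ¬d))) = False
      (¬d → (a ↔ k)) ∨ (¬(¬k) ∨ (a ∧ ¬a)) = True
        ¬d → (a ↔ k) = True
          ¬d = False
          a ↔ k = False
        ¬(¬k) ∨ (a ∧ ¬a) = False
          ¬(¬k) = False
            ¬k = True
          a ∧ ¬a = False
            ¬a = False
      ((k ∧ ¬v) ↔ ¬u) → ((¬u ↔ ¬b) → (¬v → ¬d)) = False
        (k ∧ ¬v) ↔ ¬u = True
          k ∧ ¬v = False
            ¬v = True
          ¬u = False
        (¬u ↔ ¬b) → (¬v → ¬d) = False
          ¬u ↔ ¬b = True
            ¬u = False
            ¬b = False
          ¬v → ¬d = False
            ¬v = True
            ¬d = False
The formula evaluates to True.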